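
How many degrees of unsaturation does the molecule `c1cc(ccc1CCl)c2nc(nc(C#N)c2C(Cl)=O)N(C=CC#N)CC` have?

Molecular formula from the SMILES: C18H13Cl2N5O.
DoU = (2C + 2 + N − H − X)/2 = (2·18 + 2 + 5 − 13 − 2)/2 = 28/2 = 14.
(Structurally: 2 ring(s) + 12 π bond(s) = 14.)

14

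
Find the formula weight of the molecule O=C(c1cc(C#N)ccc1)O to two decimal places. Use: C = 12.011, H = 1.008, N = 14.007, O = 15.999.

Molecular formula: C8H5NO2.
M = 8×12.011 + 5×1.008 + 1×14.007 + 2×15.999 = 147.13 g/mol.

147.13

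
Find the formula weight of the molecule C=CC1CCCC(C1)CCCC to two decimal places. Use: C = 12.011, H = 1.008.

166.31

Molecular formula: C12H22.
M = 12×12.011 + 22×1.008 = 166.31 g/mol.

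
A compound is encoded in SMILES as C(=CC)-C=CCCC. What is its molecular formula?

C8H14

Heavy atoms from the SMILES: 8 C.
Implicit hydrogens by atom environment:
  4 × C: 1 H each → 4
  2 × C: 3 H each → 6
  2 × C: 2 H each → 4
  Total hydrogens = 14.
Molecular formula: C8H14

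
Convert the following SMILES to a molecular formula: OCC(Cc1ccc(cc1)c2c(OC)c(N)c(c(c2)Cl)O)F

C16H17ClFNO3

Heavy atoms from the SMILES: 16 C, 1 Cl, 1 F, 1 N, 3 O.
Implicit hydrogens by atom environment:
  7 × C (aromatic): no H
  5 × C (aromatic): 1 H each → 5
  2 × C: 2 H each → 4
  2 × O: 1 H each → 2
  1 × C: 3 H
  1 × C: 1 H
  1 × Cl: no H
  1 × F: no H
  1 × N: 2 H
  1 × O: no H
  Total hydrogens = 17.
Molecular formula: C16H17ClFNO3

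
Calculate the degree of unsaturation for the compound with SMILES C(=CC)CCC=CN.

Molecular formula from the SMILES: C7H13N.
DoU = (2C + 2 + N − H − X)/2 = (2·7 + 2 + 1 − 13 − 0)/2 = 4/2 = 2.
(Structurally: 0 ring(s) + 2 π bond(s) = 2.)

2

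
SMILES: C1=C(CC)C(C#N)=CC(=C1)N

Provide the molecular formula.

C9H10N2

Heavy atoms from the SMILES: 9 C, 2 N.
Implicit hydrogens by atom environment:
  3 × C (aromatic): 1 H each → 3
  3 × C (aromatic): no H
  1 × C: 3 H
  1 × C: 2 H
  1 × C: no H
  1 × N: 2 H
  1 × N: no H
  Total hydrogens = 10.
Molecular formula: C9H10N2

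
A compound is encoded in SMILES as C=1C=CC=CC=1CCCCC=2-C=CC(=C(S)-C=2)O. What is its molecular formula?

C16H18OS

Heavy atoms from the SMILES: 16 C, 1 O, 1 S.
Implicit hydrogens by atom environment:
  8 × C (aromatic): 1 H each → 8
  4 × C: 2 H each → 8
  4 × C (aromatic): no H
  1 × O: 1 H
  1 × S: 1 H
  Total hydrogens = 18.
Molecular formula: C16H18OS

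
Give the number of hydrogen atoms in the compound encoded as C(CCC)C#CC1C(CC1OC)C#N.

17

Hydrogens are implicit in SMILES; fill each atom to its normal valence:
  4 × C: 2 H each → 8
  3 × C: 1 H each → 3
  3 × C: no H
  2 × C: 3 H each → 6
  1 × N: no H
  1 × O: no H
  Total hydrogens = 17.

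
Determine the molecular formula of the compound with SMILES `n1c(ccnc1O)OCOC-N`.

Heavy atoms from the SMILES: 6 C, 3 N, 3 O.
Implicit hydrogens by atom environment:
  2 × C: 2 H each → 4
  2 × C (aromatic): 1 H each → 2
  2 × C (aromatic): no H
  2 × N (aromatic): no H
  2 × O: no H
  1 × N: 2 H
  1 × O: 1 H
  Total hydrogens = 9.
Molecular formula: C6H9N3O3

C6H9N3O3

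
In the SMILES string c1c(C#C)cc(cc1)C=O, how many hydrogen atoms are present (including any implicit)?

Hydrogens are implicit in SMILES; fill each atom to its normal valence:
  4 × C (aromatic): 1 H each → 4
  2 × C: 1 H each → 2
  2 × C (aromatic): no H
  1 × C: no H
  1 × O: no H
  Total hydrogens = 6.

6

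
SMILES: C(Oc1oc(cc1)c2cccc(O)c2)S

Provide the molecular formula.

C11H10O3S

Heavy atoms from the SMILES: 11 C, 3 O, 1 S.
Implicit hydrogens by atom environment:
  6 × C (aromatic): 1 H each → 6
  4 × C (aromatic): no H
  1 × C: 2 H
  1 × O: 1 H
  1 × O (aromatic): no H
  1 × O: no H
  1 × S: 1 H
  Total hydrogens = 10.
Molecular formula: C11H10O3S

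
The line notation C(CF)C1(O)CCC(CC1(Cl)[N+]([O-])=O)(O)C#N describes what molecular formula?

C9H12ClFN2O4

Heavy atoms from the SMILES: 9 C, 1 Cl, 1 F, 2 N, 4 O.
Implicit hydrogens by atom environment:
  5 × C: 2 H each → 10
  4 × C: no H
  2 × O: 1 H each → 2
  1 × Cl: no H
  1 × F: no H
  1 × N (charge +1): no H
  1 × N: no H
  1 × O: no H
  1 × O (charge -1): no H
  Total hydrogens = 12.
Molecular formula: C9H12ClFN2O4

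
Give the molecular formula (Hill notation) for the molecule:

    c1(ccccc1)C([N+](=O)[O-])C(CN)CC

Heavy atoms from the SMILES: 11 C, 2 N, 2 O.
Implicit hydrogens by atom environment:
  5 × C (aromatic): 1 H each → 5
  2 × C: 2 H each → 4
  2 × C: 1 H each → 2
  1 × C: 3 H
  1 × C (aromatic): no H
  1 × N: 2 H
  1 × N (charge +1): no H
  1 × O: no H
  1 × O (charge -1): no H
  Total hydrogens = 16.
Molecular formula: C11H16N2O2

C11H16N2O2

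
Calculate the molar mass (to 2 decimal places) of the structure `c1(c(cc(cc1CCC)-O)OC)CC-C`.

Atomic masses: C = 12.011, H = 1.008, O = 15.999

208.30

Molecular formula: C13H20O2.
M = 13×12.011 + 20×1.008 + 2×15.999 = 208.30 g/mol.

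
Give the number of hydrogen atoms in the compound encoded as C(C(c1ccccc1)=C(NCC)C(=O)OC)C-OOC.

21

Hydrogens are implicit in SMILES; fill each atom to its normal valence:
  5 × C (aromatic): 1 H each → 5
  4 × O: no H
  3 × C: 3 H each → 9
  3 × C: 2 H each → 6
  3 × C: no H
  1 × C (aromatic): no H
  1 × N: 1 H
  Total hydrogens = 21.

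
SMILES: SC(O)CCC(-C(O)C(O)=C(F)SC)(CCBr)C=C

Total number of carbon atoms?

12

The symbol for carbon appears 12 times in the SMILES.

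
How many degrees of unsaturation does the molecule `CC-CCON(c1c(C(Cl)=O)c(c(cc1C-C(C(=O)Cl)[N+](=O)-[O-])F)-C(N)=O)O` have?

Molecular formula from the SMILES: C15H16Cl2FN3O7.
DoU = (2C + 2 + N − H − X)/2 = (2·15 + 2 + 3 − 16 − 3)/2 = 16/2 = 8.
(Structurally: 1 ring(s) + 7 π bond(s) = 8.)

8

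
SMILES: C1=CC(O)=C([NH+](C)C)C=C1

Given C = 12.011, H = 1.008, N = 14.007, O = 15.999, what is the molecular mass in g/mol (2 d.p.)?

Molecular formula: C8H12NO+.
M = 8×12.011 + 12×1.008 + 1×14.007 + 1×15.999 = 138.19 g/mol.

138.19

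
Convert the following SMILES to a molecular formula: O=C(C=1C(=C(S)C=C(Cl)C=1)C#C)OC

C10H7ClO2S

Heavy atoms from the SMILES: 10 C, 1 Cl, 2 O, 1 S.
Implicit hydrogens by atom environment:
  4 × C (aromatic): no H
  2 × C (aromatic): 1 H each → 2
  2 × C: no H
  2 × O: no H
  1 × C: 3 H
  1 × C: 1 H
  1 × Cl: no H
  1 × S: 1 H
  Total hydrogens = 7.
Molecular formula: C10H7ClO2S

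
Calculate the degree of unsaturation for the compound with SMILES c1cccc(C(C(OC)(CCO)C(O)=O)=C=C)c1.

Molecular formula from the SMILES: C14H16O4.
DoU = (2C + 2 + N − H − X)/2 = (2·14 + 2 + 0 − 16 − 0)/2 = 14/2 = 7.
(Structurally: 1 ring(s) + 6 π bond(s) = 7.)

7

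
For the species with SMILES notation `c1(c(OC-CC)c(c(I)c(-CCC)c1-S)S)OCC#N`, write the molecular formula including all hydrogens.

Heavy atoms from the SMILES: 14 C, 1 I, 1 N, 2 O, 2 S.
Implicit hydrogens by atom environment:
  6 × C (aromatic): no H
  5 × C: 2 H each → 10
  2 × C: 3 H each → 6
  2 × O: no H
  2 × S: 1 H each → 2
  1 × C: no H
  1 × I: no H
  1 × N: no H
  Total hydrogens = 18.
Molecular formula: C14H18INO2S2

C14H18INO2S2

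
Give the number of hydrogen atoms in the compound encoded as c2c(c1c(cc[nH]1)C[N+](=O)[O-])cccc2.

Hydrogens are implicit in SMILES; fill each atom to its normal valence:
  7 × C (aromatic): 1 H each → 7
  3 × C (aromatic): no H
  1 × C: 2 H
  1 × N (aromatic): 1 H
  1 × N (charge +1): no H
  1 × O: no H
  1 × O (charge -1): no H
  Total hydrogens = 10.

10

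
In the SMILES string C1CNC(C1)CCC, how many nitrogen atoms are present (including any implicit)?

The symbol for nitrogen appears 1 time in the SMILES.

1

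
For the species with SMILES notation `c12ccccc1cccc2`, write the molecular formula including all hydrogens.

C10H8

Heavy atoms from the SMILES: 10 C.
Implicit hydrogens by atom environment:
  8 × C (aromatic): 1 H each → 8
  2 × C (aromatic): no H
  Total hydrogens = 8.
Molecular formula: C10H8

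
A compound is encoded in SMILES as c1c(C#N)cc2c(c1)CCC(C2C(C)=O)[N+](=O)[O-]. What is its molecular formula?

Heavy atoms from the SMILES: 13 C, 2 N, 3 O.
Implicit hydrogens by atom environment:
  3 × C (aromatic): 1 H each → 3
  3 × C (aromatic): no H
  2 × C: 2 H each → 4
  2 × C: 1 H each → 2
  2 × C: no H
  2 × O: no H
  1 × C: 3 H
  1 × N: no H
  1 × N (charge +1): no H
  1 × O (charge -1): no H
  Total hydrogens = 12.
Molecular formula: C13H12N2O3

C13H12N2O3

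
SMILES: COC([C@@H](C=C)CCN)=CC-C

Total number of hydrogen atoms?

19

Hydrogens are implicit in SMILES; fill each atom to its normal valence:
  4 × C: 2 H each → 8
  3 × C: 1 H each → 3
  2 × C: 3 H each → 6
  1 × C: no H
  1 × N: 2 H
  1 × O: no H
  Total hydrogens = 19.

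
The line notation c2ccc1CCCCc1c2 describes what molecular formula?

C10H12

Heavy atoms from the SMILES: 10 C.
Implicit hydrogens by atom environment:
  4 × C: 2 H each → 8
  4 × C (aromatic): 1 H each → 4
  2 × C (aromatic): no H
  Total hydrogens = 12.
Molecular formula: C10H12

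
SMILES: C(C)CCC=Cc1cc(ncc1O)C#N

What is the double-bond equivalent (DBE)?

Molecular formula from the SMILES: C12H14N2O.
DoU = (2C + 2 + N − H − X)/2 = (2·12 + 2 + 2 − 14 − 0)/2 = 14/2 = 7.
(Structurally: 1 ring(s) + 6 π bond(s) = 7.)

7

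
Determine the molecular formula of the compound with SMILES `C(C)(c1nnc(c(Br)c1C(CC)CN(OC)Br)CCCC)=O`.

C15H23Br2N3O2

Heavy atoms from the SMILES: 2 Br, 15 C, 3 N, 2 O.
Implicit hydrogens by atom environment:
  5 × C: 2 H each → 10
  4 × C: 3 H each → 12
  4 × C (aromatic): no H
  2 × Br: no H
  2 × N (aromatic): no H
  2 × O: no H
  1 × C: 1 H
  1 × C: no H
  1 × N: no H
  Total hydrogens = 23.
Molecular formula: C15H23Br2N3O2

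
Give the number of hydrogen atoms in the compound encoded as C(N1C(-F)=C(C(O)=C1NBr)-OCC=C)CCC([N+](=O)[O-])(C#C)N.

Hydrogens are implicit in SMILES; fill each atom to its normal valence:
  5 × C: 2 H each → 10
  4 × C (aromatic): no H
  2 × C: 1 H each → 2
  2 × C: no H
  2 × O: no H
  1 × Br: no H
  1 × F: no H
  1 × N: 2 H
  1 × N: 1 H
  1 × N (aromatic): no H
  1 × N (charge +1): no H
  1 × O: 1 H
  1 × O (charge -1): no H
  Total hydrogens = 16.

16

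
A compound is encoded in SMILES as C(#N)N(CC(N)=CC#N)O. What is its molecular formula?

C5H6N4O

Heavy atoms from the SMILES: 5 C, 4 N, 1 O.
Implicit hydrogens by atom environment:
  3 × C: no H
  3 × N: no H
  1 × C: 2 H
  1 × C: 1 H
  1 × N: 2 H
  1 × O: 1 H
  Total hydrogens = 6.
Molecular formula: C5H6N4O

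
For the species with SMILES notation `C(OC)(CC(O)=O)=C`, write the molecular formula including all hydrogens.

Heavy atoms from the SMILES: 5 C, 3 O.
Implicit hydrogens by atom environment:
  2 × C: 2 H each → 4
  2 × C: no H
  2 × O: no H
  1 × C: 3 H
  1 × O: 1 H
  Total hydrogens = 8.
Molecular formula: C5H8O3

C5H8O3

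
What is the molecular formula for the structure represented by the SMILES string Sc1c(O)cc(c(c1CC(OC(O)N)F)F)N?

C9H12F2N2O3S

Heavy atoms from the SMILES: 9 C, 2 F, 2 N, 3 O, 1 S.
Implicit hydrogens by atom environment:
  5 × C (aromatic): no H
  2 × C: 1 H each → 2
  2 × F: no H
  2 × N: 2 H each → 4
  2 × O: 1 H each → 2
  1 × C: 2 H
  1 × C (aromatic): 1 H
  1 × O: no H
  1 × S: 1 H
  Total hydrogens = 12.
Molecular formula: C9H12F2N2O3S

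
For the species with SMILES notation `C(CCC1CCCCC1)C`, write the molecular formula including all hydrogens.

Heavy atoms from the SMILES: 10 C.
Implicit hydrogens by atom environment:
  8 × C: 2 H each → 16
  1 × C: 3 H
  1 × C: 1 H
  Total hydrogens = 20.
Molecular formula: C10H20

C10H20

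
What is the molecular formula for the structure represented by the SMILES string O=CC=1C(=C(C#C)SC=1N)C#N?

Heavy atoms from the SMILES: 8 C, 2 N, 1 O, 1 S.
Implicit hydrogens by atom environment:
  4 × C (aromatic): no H
  2 × C: 1 H each → 2
  2 × C: no H
  1 × N: 2 H
  1 × N: no H
  1 × O: no H
  1 × S (aromatic): no H
  Total hydrogens = 4.
Molecular formula: C8H4N2OS

C8H4N2OS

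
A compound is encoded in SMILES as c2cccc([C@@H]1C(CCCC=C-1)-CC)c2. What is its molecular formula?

Heavy atoms from the SMILES: 15 C.
Implicit hydrogens by atom environment:
  5 × C (aromatic): 1 H each → 5
  4 × C: 2 H each → 8
  4 × C: 1 H each → 4
  1 × C: 3 H
  1 × C (aromatic): no H
  Total hydrogens = 20.
Molecular formula: C15H20

C15H20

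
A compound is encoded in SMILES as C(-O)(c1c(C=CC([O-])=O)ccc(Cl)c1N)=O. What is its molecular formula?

C10H7ClNO4-

Heavy atoms from the SMILES: 10 C, 1 Cl, 1 N, 4 O.
Implicit hydrogens by atom environment:
  4 × C (aromatic): no H
  2 × C (aromatic): 1 H each → 2
  2 × C: 1 H each → 2
  2 × C: no H
  2 × O: no H
  1 × Cl: no H
  1 × N: 2 H
  1 × O: 1 H
  1 × O (charge -1): no H
  Total hydrogens = 7.
Net charge -1.
Molecular formula: C10H7ClNO4-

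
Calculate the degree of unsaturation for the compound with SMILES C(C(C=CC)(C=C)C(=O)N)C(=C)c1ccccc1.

8

Molecular formula from the SMILES: C16H19NO.
DoU = (2C + 2 + N − H − X)/2 = (2·16 + 2 + 1 − 19 − 0)/2 = 16/2 = 8.
(Structurally: 1 ring(s) + 7 π bond(s) = 8.)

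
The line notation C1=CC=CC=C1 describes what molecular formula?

Heavy atoms from the SMILES: 6 C.
Implicit hydrogens by atom environment:
  6 × C (aromatic): 1 H each → 6
  Total hydrogens = 6.
Molecular formula: C6H6

C6H6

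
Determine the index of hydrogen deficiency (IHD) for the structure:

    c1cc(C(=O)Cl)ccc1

Molecular formula from the SMILES: C7H5ClO.
DoU = (2C + 2 + N − H − X)/2 = (2·7 + 2 + 0 − 5 − 1)/2 = 10/2 = 5.
(Structurally: 1 ring(s) + 4 π bond(s) = 5.)

5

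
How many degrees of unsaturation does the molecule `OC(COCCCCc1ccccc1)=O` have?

Molecular formula from the SMILES: C12H16O3.
DoU = (2C + 2 + N − H − X)/2 = (2·12 + 2 + 0 − 16 − 0)/2 = 10/2 = 5.
(Structurally: 1 ring(s) + 4 π bond(s) = 5.)

5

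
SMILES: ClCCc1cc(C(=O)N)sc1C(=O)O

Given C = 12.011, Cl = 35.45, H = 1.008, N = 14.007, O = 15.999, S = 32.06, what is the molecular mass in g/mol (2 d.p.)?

Molecular formula: C8H8ClNO3S.
M = 8×12.011 + 1×35.45 + 8×1.008 + 1×14.007 + 3×15.999 + 1×32.06 = 233.67 g/mol.

233.67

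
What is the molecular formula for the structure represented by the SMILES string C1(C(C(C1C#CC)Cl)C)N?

C8H12ClN

Heavy atoms from the SMILES: 8 C, 1 Cl, 1 N.
Implicit hydrogens by atom environment:
  4 × C: 1 H each → 4
  2 × C: 3 H each → 6
  2 × C: no H
  1 × Cl: no H
  1 × N: 2 H
  Total hydrogens = 12.
Molecular formula: C8H12ClN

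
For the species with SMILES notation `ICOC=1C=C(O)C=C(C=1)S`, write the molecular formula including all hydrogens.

Heavy atoms from the SMILES: 7 C, 1 I, 2 O, 1 S.
Implicit hydrogens by atom environment:
  3 × C (aromatic): 1 H each → 3
  3 × C (aromatic): no H
  1 × C: 2 H
  1 × I: no H
  1 × O: 1 H
  1 × O: no H
  1 × S: 1 H
  Total hydrogens = 7.
Molecular formula: C7H7IO2S

C7H7IO2S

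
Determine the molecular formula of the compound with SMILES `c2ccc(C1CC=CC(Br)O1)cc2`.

C11H11BrO

Heavy atoms from the SMILES: 1 Br, 11 C, 1 O.
Implicit hydrogens by atom environment:
  5 × C (aromatic): 1 H each → 5
  4 × C: 1 H each → 4
  1 × Br: no H
  1 × C: 2 H
  1 × C (aromatic): no H
  1 × O: no H
  Total hydrogens = 11.
Molecular formula: C11H11BrO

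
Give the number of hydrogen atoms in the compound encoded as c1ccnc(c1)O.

Hydrogens are implicit in SMILES; fill each atom to its normal valence:
  4 × C (aromatic): 1 H each → 4
  1 × C (aromatic): no H
  1 × N (aromatic): no H
  1 × O: 1 H
  Total hydrogens = 5.

5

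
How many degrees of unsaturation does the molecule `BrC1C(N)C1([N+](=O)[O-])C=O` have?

3

Molecular formula from the SMILES: C4H5BrN2O3.
DoU = (2C + 2 + N − H − X)/2 = (2·4 + 2 + 2 − 5 − 1)/2 = 6/2 = 3.
(Structurally: 1 ring(s) + 2 π bond(s) = 3.)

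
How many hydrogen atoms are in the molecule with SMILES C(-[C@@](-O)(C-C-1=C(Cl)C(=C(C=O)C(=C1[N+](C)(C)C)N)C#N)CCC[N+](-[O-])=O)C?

26

Hydrogens are implicit in SMILES; fill each atom to its normal valence:
  6 × C (aromatic): no H
  5 × C: 2 H each → 10
  4 × C: 3 H each → 12
  2 × C: no H
  2 × N (charge +1): no H
  2 × O: no H
  1 × C: 1 H
  1 × Cl: no H
  1 × N: 2 H
  1 × N: no H
  1 × O: 1 H
  1 × O (charge -1): no H
  Total hydrogens = 26.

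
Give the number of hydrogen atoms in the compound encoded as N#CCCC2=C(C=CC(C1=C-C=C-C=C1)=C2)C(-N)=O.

Hydrogens are implicit in SMILES; fill each atom to its normal valence:
  8 × C (aromatic): 1 H each → 8
  4 × C (aromatic): no H
  2 × C: 2 H each → 4
  2 × C: no H
  1 × N: 2 H
  1 × N: no H
  1 × O: no H
  Total hydrogens = 14.

14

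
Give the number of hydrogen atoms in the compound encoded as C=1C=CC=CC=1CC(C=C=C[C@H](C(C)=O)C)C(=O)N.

19

Hydrogens are implicit in SMILES; fill each atom to its normal valence:
  5 × C (aromatic): 1 H each → 5
  4 × C: 1 H each → 4
  3 × C: no H
  2 × C: 3 H each → 6
  2 × O: no H
  1 × C: 2 H
  1 × C (aromatic): no H
  1 × N: 2 H
  Total hydrogens = 19.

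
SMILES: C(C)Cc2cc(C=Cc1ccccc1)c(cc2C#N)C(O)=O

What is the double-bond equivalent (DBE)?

Molecular formula from the SMILES: C19H17NO2.
DoU = (2C + 2 + N − H − X)/2 = (2·19 + 2 + 1 − 17 − 0)/2 = 24/2 = 12.
(Structurally: 2 ring(s) + 10 π bond(s) = 12.)

12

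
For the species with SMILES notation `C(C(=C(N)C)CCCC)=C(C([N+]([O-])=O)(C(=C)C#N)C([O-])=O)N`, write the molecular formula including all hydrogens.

Heavy atoms from the SMILES: 14 C, 4 N, 4 O.
Implicit hydrogens by atom environment:
  7 × C: no H
  4 × C: 2 H each → 8
  2 × C: 3 H each → 6
  2 × N: 2 H each → 4
  2 × O: no H
  2 × O (charge -1): no H
  1 × C: 1 H
  1 × N (charge +1): no H
  1 × N: no H
  Total hydrogens = 19.
Net charge -1.
Molecular formula: C14H19N4O4-

C14H19N4O4-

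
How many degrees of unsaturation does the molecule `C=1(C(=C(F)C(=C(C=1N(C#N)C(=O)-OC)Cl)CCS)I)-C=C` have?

Molecular formula from the SMILES: C13H11ClFIN2O2S.
DoU = (2C + 2 + N − H − X)/2 = (2·13 + 2 + 2 − 11 − 3)/2 = 16/2 = 8.
(Structurally: 1 ring(s) + 7 π bond(s) = 8.)

8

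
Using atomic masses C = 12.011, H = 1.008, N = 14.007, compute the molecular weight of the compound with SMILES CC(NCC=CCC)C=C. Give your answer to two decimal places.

139.24

Molecular formula: C9H17N.
M = 9×12.011 + 17×1.008 + 1×14.007 = 139.24 g/mol.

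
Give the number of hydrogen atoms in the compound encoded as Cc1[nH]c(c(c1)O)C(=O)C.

9

Hydrogens are implicit in SMILES; fill each atom to its normal valence:
  3 × C (aromatic): no H
  2 × C: 3 H each → 6
  1 × C (aromatic): 1 H
  1 × C: no H
  1 × N (aromatic): 1 H
  1 × O: 1 H
  1 × O: no H
  Total hydrogens = 9.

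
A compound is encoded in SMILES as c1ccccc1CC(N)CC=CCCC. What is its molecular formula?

C14H21N

Heavy atoms from the SMILES: 14 C, 1 N.
Implicit hydrogens by atom environment:
  5 × C (aromatic): 1 H each → 5
  4 × C: 2 H each → 8
  3 × C: 1 H each → 3
  1 × C: 3 H
  1 × C (aromatic): no H
  1 × N: 2 H
  Total hydrogens = 21.
Molecular formula: C14H21N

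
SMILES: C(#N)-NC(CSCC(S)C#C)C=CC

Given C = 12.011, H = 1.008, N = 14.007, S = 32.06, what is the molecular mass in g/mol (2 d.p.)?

Molecular formula: C10H14N2S2.
M = 10×12.011 + 14×1.008 + 2×14.007 + 2×32.06 = 226.36 g/mol.

226.36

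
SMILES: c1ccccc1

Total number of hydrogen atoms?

Hydrogens are implicit in SMILES; fill each atom to its normal valence:
  6 × C (aromatic): 1 H each → 6
  Total hydrogens = 6.

6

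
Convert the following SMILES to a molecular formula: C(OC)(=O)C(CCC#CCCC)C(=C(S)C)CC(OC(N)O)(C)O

Heavy atoms from the SMILES: 17 C, 1 N, 5 O, 1 S.
Implicit hydrogens by atom environment:
  6 × C: no H
  5 × C: 2 H each → 10
  4 × C: 3 H each → 12
  3 × O: no H
  2 × C: 1 H each → 2
  2 × O: 1 H each → 2
  1 × N: 2 H
  1 × S: 1 H
  Total hydrogens = 29.
Molecular formula: C17H29NO5S

C17H29NO5S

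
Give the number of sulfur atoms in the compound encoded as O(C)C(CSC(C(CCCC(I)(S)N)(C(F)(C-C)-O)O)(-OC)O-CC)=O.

The symbol for sulfur appears 2 times in the SMILES.

2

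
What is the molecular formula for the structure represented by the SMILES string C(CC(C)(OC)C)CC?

C8H18O

Heavy atoms from the SMILES: 8 C, 1 O.
Implicit hydrogens by atom environment:
  4 × C: 3 H each → 12
  3 × C: 2 H each → 6
  1 × C: no H
  1 × O: no H
  Total hydrogens = 18.
Molecular formula: C8H18O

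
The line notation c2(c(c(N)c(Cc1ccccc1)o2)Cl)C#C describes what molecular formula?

C13H10ClNO

Heavy atoms from the SMILES: 13 C, 1 Cl, 1 N, 1 O.
Implicit hydrogens by atom environment:
  5 × C (aromatic): 1 H each → 5
  5 × C (aromatic): no H
  1 × C: 2 H
  1 × C: 1 H
  1 × C: no H
  1 × Cl: no H
  1 × N: 2 H
  1 × O (aromatic): no H
  Total hydrogens = 10.
Molecular formula: C13H10ClNO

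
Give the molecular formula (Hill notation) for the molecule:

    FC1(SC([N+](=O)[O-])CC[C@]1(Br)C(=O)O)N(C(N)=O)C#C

C9H9BrFN3O5S

Heavy atoms from the SMILES: 1 Br, 9 C, 1 F, 3 N, 5 O, 1 S.
Implicit hydrogens by atom environment:
  5 × C: no H
  3 × O: no H
  2 × C: 2 H each → 4
  2 × C: 1 H each → 2
  1 × Br: no H
  1 × F: no H
  1 × N: 2 H
  1 × N: no H
  1 × N (charge +1): no H
  1 × O: 1 H
  1 × O (charge -1): no H
  1 × S: no H
  Total hydrogens = 9.
Molecular formula: C9H9BrFN3O5S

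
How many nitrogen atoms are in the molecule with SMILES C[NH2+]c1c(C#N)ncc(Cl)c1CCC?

The symbol for nitrogen appears 3 times in the SMILES.

3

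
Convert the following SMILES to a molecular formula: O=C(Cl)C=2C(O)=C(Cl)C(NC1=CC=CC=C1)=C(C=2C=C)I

Heavy atoms from the SMILES: 15 C, 2 Cl, 1 I, 1 N, 2 O.
Implicit hydrogens by atom environment:
  7 × C (aromatic): no H
  5 × C (aromatic): 1 H each → 5
  2 × Cl: no H
  1 × C: 2 H
  1 × C: 1 H
  1 × C: no H
  1 × I: no H
  1 × N: 1 H
  1 × O: 1 H
  1 × O: no H
  Total hydrogens = 10.
Molecular formula: C15H10Cl2INO2

C15H10Cl2INO2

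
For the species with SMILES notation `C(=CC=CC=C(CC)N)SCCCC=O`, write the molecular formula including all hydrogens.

Heavy atoms from the SMILES: 12 C, 1 N, 1 O, 1 S.
Implicit hydrogens by atom environment:
  6 × C: 1 H each → 6
  4 × C: 2 H each → 8
  1 × C: 3 H
  1 × C: no H
  1 × N: 2 H
  1 × O: no H
  1 × S: no H
  Total hydrogens = 19.
Molecular formula: C12H19NOS

C12H19NOS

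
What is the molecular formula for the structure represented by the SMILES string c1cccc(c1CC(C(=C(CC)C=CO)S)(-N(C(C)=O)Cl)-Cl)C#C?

C18H19Cl2NO2S

Heavy atoms from the SMILES: 18 C, 2 Cl, 1 N, 2 O, 1 S.
Implicit hydrogens by atom environment:
  5 × C: no H
  4 × C (aromatic): 1 H each → 4
  3 × C: 1 H each → 3
  2 × C: 3 H each → 6
  2 × C: 2 H each → 4
  2 × C (aromatic): no H
  2 × Cl: no H
  1 × N: no H
  1 × O: 1 H
  1 × O: no H
  1 × S: 1 H
  Total hydrogens = 19.
Molecular formula: C18H19Cl2NO2S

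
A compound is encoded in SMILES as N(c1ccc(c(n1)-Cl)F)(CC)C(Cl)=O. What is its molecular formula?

Heavy atoms from the SMILES: 8 C, 2 Cl, 1 F, 2 N, 1 O.
Implicit hydrogens by atom environment:
  3 × C (aromatic): no H
  2 × C (aromatic): 1 H each → 2
  2 × Cl: no H
  1 × C: 3 H
  1 × C: 2 H
  1 × C: no H
  1 × F: no H
  1 × N (aromatic): no H
  1 × N: no H
  1 × O: no H
  Total hydrogens = 7.
Molecular formula: C8H7Cl2FN2O

C8H7Cl2FN2O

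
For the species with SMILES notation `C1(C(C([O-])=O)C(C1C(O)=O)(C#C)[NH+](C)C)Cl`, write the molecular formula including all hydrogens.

C10H12ClNO4

Heavy atoms from the SMILES: 10 C, 1 Cl, 1 N, 4 O.
Implicit hydrogens by atom environment:
  4 × C: 1 H each → 4
  4 × C: no H
  2 × C: 3 H each → 6
  2 × O: no H
  1 × Cl: no H
  1 × N (charge +1): 1 H
  1 × O: 1 H
  1 × O (charge -1): no H
  Total hydrogens = 12.
Molecular formula: C10H12ClNO4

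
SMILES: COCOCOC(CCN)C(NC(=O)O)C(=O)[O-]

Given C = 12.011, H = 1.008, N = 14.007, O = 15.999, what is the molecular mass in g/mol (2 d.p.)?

Molecular formula: C9H17N2O7-.
M = 9×12.011 + 17×1.008 + 2×14.007 + 7×15.999 = 265.24 g/mol.

265.24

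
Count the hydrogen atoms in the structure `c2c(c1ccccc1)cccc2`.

10

Hydrogens are implicit in SMILES; fill each atom to its normal valence:
  10 × C (aromatic): 1 H each → 10
  2 × C (aromatic): no H
  Total hydrogens = 10.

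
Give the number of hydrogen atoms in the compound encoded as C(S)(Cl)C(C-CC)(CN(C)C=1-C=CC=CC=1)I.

Hydrogens are implicit in SMILES; fill each atom to its normal valence:
  5 × C (aromatic): 1 H each → 5
  3 × C: 2 H each → 6
  2 × C: 3 H each → 6
  1 × C: 1 H
  1 × C: no H
  1 × C (aromatic): no H
  1 × Cl: no H
  1 × I: no H
  1 × N: no H
  1 × S: 1 H
  Total hydrogens = 19.

19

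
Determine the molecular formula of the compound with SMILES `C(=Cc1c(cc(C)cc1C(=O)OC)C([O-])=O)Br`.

C12H10BrO4-

Heavy atoms from the SMILES: 1 Br, 12 C, 4 O.
Implicit hydrogens by atom environment:
  4 × C (aromatic): no H
  3 × O: no H
  2 × C: 3 H each → 6
  2 × C (aromatic): 1 H each → 2
  2 × C: 1 H each → 2
  2 × C: no H
  1 × Br: no H
  1 × O (charge -1): no H
  Total hydrogens = 10.
Net charge -1.
Molecular formula: C12H10BrO4-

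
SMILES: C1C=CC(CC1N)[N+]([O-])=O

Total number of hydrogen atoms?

10

Hydrogens are implicit in SMILES; fill each atom to its normal valence:
  4 × C: 1 H each → 4
  2 × C: 2 H each → 4
  1 × N: 2 H
  1 × N (charge +1): no H
  1 × O: no H
  1 × O (charge -1): no H
  Total hydrogens = 10.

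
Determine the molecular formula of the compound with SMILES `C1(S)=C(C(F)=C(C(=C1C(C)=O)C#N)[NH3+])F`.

C9H7F2N2OS+

Heavy atoms from the SMILES: 9 C, 2 F, 2 N, 1 O, 1 S.
Implicit hydrogens by atom environment:
  6 × C (aromatic): no H
  2 × C: no H
  2 × F: no H
  1 × C: 3 H
  1 × N (charge +1): 3 H
  1 × N: no H
  1 × O: no H
  1 × S: 1 H
  Total hydrogens = 7.
Net charge +1.
Molecular formula: C9H7F2N2OS+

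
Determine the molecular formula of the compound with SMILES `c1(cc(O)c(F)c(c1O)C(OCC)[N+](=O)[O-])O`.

C9H10FNO6

Heavy atoms from the SMILES: 9 C, 1 F, 1 N, 6 O.
Implicit hydrogens by atom environment:
  5 × C (aromatic): no H
  3 × O: 1 H each → 3
  2 × O: no H
  1 × C: 3 H
  1 × C: 2 H
  1 × C (aromatic): 1 H
  1 × C: 1 H
  1 × F: no H
  1 × N (charge +1): no H
  1 × O (charge -1): no H
  Total hydrogens = 10.
Molecular formula: C9H10FNO6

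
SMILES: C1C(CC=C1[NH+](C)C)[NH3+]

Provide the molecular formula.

Heavy atoms from the SMILES: 7 C, 2 N.
Implicit hydrogens by atom environment:
  2 × C: 3 H each → 6
  2 × C: 2 H each → 4
  2 × C: 1 H each → 2
  1 × C: no H
  1 × N (charge +1): 3 H
  1 × N (charge +1): 1 H
  Total hydrogens = 16.
Net charge +2.
Molecular formula: [C7H16N2]2+

[C7H16N2]2+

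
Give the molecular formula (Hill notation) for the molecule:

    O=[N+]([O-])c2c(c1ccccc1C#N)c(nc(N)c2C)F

Heavy atoms from the SMILES: 13 C, 1 F, 4 N, 2 O.
Implicit hydrogens by atom environment:
  7 × C (aromatic): no H
  4 × C (aromatic): 1 H each → 4
  1 × C: 3 H
  1 × C: no H
  1 × F: no H
  1 × N: 2 H
  1 × N (aromatic): no H
  1 × N (charge +1): no H
  1 × N: no H
  1 × O: no H
  1 × O (charge -1): no H
  Total hydrogens = 9.
Molecular formula: C13H9FN4O2

C13H9FN4O2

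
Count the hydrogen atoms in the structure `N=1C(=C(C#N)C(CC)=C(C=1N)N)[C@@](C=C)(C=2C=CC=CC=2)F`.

Hydrogens are implicit in SMILES; fill each atom to its normal valence:
  6 × C (aromatic): no H
  5 × C (aromatic): 1 H each → 5
  2 × C: 2 H each → 4
  2 × C: no H
  2 × N: 2 H each → 4
  1 × C: 3 H
  1 × C: 1 H
  1 × F: no H
  1 × N (aromatic): no H
  1 × N: no H
  Total hydrogens = 17.

17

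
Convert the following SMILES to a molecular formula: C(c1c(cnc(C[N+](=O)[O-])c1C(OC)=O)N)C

C10H13N3O4

Heavy atoms from the SMILES: 10 C, 3 N, 4 O.
Implicit hydrogens by atom environment:
  4 × C (aromatic): no H
  3 × O: no H
  2 × C: 3 H each → 6
  2 × C: 2 H each → 4
  1 × C (aromatic): 1 H
  1 × C: no H
  1 × N: 2 H
  1 × N (aromatic): no H
  1 × N (charge +1): no H
  1 × O (charge -1): no H
  Total hydrogens = 13.
Molecular formula: C10H13N3O4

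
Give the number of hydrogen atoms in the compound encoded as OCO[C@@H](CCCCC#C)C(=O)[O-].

Hydrogens are implicit in SMILES; fill each atom to its normal valence:
  5 × C: 2 H each → 10
  2 × C: 1 H each → 2
  2 × C: no H
  2 × O: no H
  1 × O: 1 H
  1 × O (charge -1): no H
  Total hydrogens = 13.

13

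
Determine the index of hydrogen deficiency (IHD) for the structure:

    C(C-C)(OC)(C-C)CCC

Molecular formula from the SMILES: C9H20O.
DoU = (2C + 2 + N − H − X)/2 = (2·9 + 2 + 0 − 20 − 0)/2 = 0/2 = 0.
(Structurally: 0 ring(s) + 0 π bond(s) = 0.)

0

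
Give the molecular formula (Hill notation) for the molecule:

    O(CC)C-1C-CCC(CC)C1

Heavy atoms from the SMILES: 10 C, 1 O.
Implicit hydrogens by atom environment:
  6 × C: 2 H each → 12
  2 × C: 3 H each → 6
  2 × C: 1 H each → 2
  1 × O: no H
  Total hydrogens = 20.
Molecular formula: C10H20O

C10H20O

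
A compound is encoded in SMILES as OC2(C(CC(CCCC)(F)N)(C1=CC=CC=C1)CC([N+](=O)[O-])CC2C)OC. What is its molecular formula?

C20H31FN2O4

Heavy atoms from the SMILES: 20 C, 1 F, 2 N, 4 O.
Implicit hydrogens by atom environment:
  6 × C: 2 H each → 12
  5 × C (aromatic): 1 H each → 5
  3 × C: 3 H each → 9
  3 × C: no H
  2 × C: 1 H each → 2
  2 × O: no H
  1 × C (aromatic): no H
  1 × F: no H
  1 × N: 2 H
  1 × N (charge +1): no H
  1 × O: 1 H
  1 × O (charge -1): no H
  Total hydrogens = 31.
Molecular formula: C20H31FN2O4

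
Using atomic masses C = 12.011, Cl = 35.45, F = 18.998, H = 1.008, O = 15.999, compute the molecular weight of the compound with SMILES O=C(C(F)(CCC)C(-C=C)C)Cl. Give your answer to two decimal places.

Molecular formula: C9H14ClFO.
M = 9×12.011 + 1×35.45 + 1×18.998 + 14×1.008 + 1×15.999 = 192.66 g/mol.

192.66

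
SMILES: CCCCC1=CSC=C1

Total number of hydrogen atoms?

12

Hydrogens are implicit in SMILES; fill each atom to its normal valence:
  3 × C: 2 H each → 6
  3 × C (aromatic): 1 H each → 3
  1 × C: 3 H
  1 × C (aromatic): no H
  1 × S (aromatic): no H
  Total hydrogens = 12.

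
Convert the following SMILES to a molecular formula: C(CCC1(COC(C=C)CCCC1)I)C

C13H23IO

Heavy atoms from the SMILES: 13 C, 1 I, 1 O.
Implicit hydrogens by atom environment:
  9 × C: 2 H each → 18
  2 × C: 1 H each → 2
  1 × C: 3 H
  1 × C: no H
  1 × I: no H
  1 × O: no H
  Total hydrogens = 23.
Molecular formula: C13H23IO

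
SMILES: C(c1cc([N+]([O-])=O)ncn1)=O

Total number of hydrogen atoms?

Hydrogens are implicit in SMILES; fill each atom to its normal valence:
  2 × C (aromatic): 1 H each → 2
  2 × C (aromatic): no H
  2 × N (aromatic): no H
  2 × O: no H
  1 × C: 1 H
  1 × N (charge +1): no H
  1 × O (charge -1): no H
  Total hydrogens = 3.

3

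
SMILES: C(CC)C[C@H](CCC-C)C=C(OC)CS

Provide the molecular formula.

C13H26OS

Heavy atoms from the SMILES: 13 C, 1 O, 1 S.
Implicit hydrogens by atom environment:
  7 × C: 2 H each → 14
  3 × C: 3 H each → 9
  2 × C: 1 H each → 2
  1 × C: no H
  1 × O: no H
  1 × S: 1 H
  Total hydrogens = 26.
Molecular formula: C13H26OS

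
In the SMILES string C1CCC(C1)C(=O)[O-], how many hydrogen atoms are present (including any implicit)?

9

Hydrogens are implicit in SMILES; fill each atom to its normal valence:
  4 × C: 2 H each → 8
  1 × C: 1 H
  1 × C: no H
  1 × O: no H
  1 × O (charge -1): no H
  Total hydrogens = 9.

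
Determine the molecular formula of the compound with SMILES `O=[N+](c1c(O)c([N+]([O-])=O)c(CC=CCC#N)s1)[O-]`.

Heavy atoms from the SMILES: 9 C, 3 N, 5 O, 1 S.
Implicit hydrogens by atom environment:
  4 × C (aromatic): no H
  2 × C: 2 H each → 4
  2 × C: 1 H each → 2
  2 × N (charge +1): no H
  2 × O: no H
  2 × O (charge -1): no H
  1 × C: no H
  1 × N: no H
  1 × O: 1 H
  1 × S (aromatic): no H
  Total hydrogens = 7.
Molecular formula: C9H7N3O5S

C9H7N3O5S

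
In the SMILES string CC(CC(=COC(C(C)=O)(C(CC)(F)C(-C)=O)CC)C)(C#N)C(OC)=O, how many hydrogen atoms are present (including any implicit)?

Hydrogens are implicit in SMILES; fill each atom to its normal valence:
  8 × C: no H
  7 × C: 3 H each → 21
  5 × O: no H
  3 × C: 2 H each → 6
  1 × C: 1 H
  1 × F: no H
  1 × N: no H
  Total hydrogens = 28.

28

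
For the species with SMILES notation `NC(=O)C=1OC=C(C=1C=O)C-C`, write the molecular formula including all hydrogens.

Heavy atoms from the SMILES: 8 C, 1 N, 3 O.
Implicit hydrogens by atom environment:
  3 × C (aromatic): no H
  2 × O: no H
  1 × C: 3 H
  1 × C: 2 H
  1 × C (aromatic): 1 H
  1 × C: 1 H
  1 × C: no H
  1 × N: 2 H
  1 × O (aromatic): no H
  Total hydrogens = 9.
Molecular formula: C8H9NO3

C8H9NO3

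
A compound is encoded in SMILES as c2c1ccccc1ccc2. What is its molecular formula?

C10H8

Heavy atoms from the SMILES: 10 C.
Implicit hydrogens by atom environment:
  8 × C (aromatic): 1 H each → 8
  2 × C (aromatic): no H
  Total hydrogens = 8.
Molecular formula: C10H8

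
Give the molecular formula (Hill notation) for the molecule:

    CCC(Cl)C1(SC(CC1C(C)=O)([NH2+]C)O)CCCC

C14H27ClNO2S+

Heavy atoms from the SMILES: 14 C, 1 Cl, 1 N, 2 O, 1 S.
Implicit hydrogens by atom environment:
  5 × C: 2 H each → 10
  4 × C: 3 H each → 12
  3 × C: no H
  2 × C: 1 H each → 2
  1 × Cl: no H
  1 × N (charge +1): 2 H
  1 × O: 1 H
  1 × O: no H
  1 × S: no H
  Total hydrogens = 27.
Net charge +1.
Molecular formula: C14H27ClNO2S+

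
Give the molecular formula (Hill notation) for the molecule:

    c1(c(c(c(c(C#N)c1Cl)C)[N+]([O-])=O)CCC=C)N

C12H12ClN3O2

Heavy atoms from the SMILES: 12 C, 1 Cl, 3 N, 2 O.
Implicit hydrogens by atom environment:
  6 × C (aromatic): no H
  3 × C: 2 H each → 6
  1 × C: 3 H
  1 × C: 1 H
  1 × C: no H
  1 × Cl: no H
  1 × N: 2 H
  1 × N: no H
  1 × N (charge +1): no H
  1 × O: no H
  1 × O (charge -1): no H
  Total hydrogens = 12.
Molecular formula: C12H12ClN3O2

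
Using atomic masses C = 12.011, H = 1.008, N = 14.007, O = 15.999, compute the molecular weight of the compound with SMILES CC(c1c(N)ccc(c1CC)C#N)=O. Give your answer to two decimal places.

188.23

Molecular formula: C11H12N2O.
M = 11×12.011 + 12×1.008 + 2×14.007 + 1×15.999 = 188.23 g/mol.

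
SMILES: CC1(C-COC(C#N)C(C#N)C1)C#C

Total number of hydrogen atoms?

Hydrogens are implicit in SMILES; fill each atom to its normal valence:
  4 × C: no H
  3 × C: 2 H each → 6
  3 × C: 1 H each → 3
  2 × N: no H
  1 × C: 3 H
  1 × O: no H
  Total hydrogens = 12.

12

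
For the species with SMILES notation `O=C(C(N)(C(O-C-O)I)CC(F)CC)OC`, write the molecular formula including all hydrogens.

Heavy atoms from the SMILES: 9 C, 1 F, 1 I, 1 N, 4 O.
Implicit hydrogens by atom environment:
  3 × C: 2 H each → 6
  3 × O: no H
  2 × C: 3 H each → 6
  2 × C: 1 H each → 2
  2 × C: no H
  1 × F: no H
  1 × I: no H
  1 × N: 2 H
  1 × O: 1 H
  Total hydrogens = 17.
Molecular formula: C9H17FINO4

C9H17FINO4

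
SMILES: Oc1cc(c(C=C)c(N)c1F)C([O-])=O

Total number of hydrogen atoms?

7

Hydrogens are implicit in SMILES; fill each atom to its normal valence:
  5 × C (aromatic): no H
  1 × C: 2 H
  1 × C (aromatic): 1 H
  1 × C: 1 H
  1 × C: no H
  1 × F: no H
  1 × N: 2 H
  1 × O: 1 H
  1 × O: no H
  1 × O (charge -1): no H
  Total hydrogens = 7.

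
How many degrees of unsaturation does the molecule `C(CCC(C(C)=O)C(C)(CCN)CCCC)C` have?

1

Molecular formula from the SMILES: C15H31NO.
DoU = (2C + 2 + N − H − X)/2 = (2·15 + 2 + 1 − 31 − 0)/2 = 2/2 = 1.
(Structurally: 0 ring(s) + 1 π bond(s) = 1.)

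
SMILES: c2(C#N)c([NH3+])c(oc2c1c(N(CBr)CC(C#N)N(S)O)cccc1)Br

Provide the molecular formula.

Heavy atoms from the SMILES: 2 Br, 15 C, 5 N, 2 O, 1 S.
Implicit hydrogens by atom environment:
  6 × C (aromatic): no H
  4 × C (aromatic): 1 H each → 4
  4 × N: no H
  2 × Br: no H
  2 × C: 2 H each → 4
  2 × C: no H
  1 × C: 1 H
  1 × N (charge +1): 3 H
  1 × O: 1 H
  1 × O (aromatic): no H
  1 × S: 1 H
  Total hydrogens = 14.
Net charge +1.
Molecular formula: C15H14Br2N5O2S+

C15H14Br2N5O2S+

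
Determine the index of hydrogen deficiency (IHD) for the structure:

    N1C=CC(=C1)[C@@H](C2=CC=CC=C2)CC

7

Molecular formula from the SMILES: C13H15N.
DoU = (2C + 2 + N − H − X)/2 = (2·13 + 2 + 1 − 15 − 0)/2 = 14/2 = 7.
(Structurally: 2 ring(s) + 5 π bond(s) = 7.)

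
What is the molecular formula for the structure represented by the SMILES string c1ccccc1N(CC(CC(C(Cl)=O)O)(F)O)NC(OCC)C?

Heavy atoms from the SMILES: 15 C, 1 Cl, 1 F, 2 N, 4 O.
Implicit hydrogens by atom environment:
  5 × C (aromatic): 1 H each → 5
  3 × C: 2 H each → 6
  2 × C: 3 H each → 6
  2 × C: 1 H each → 2
  2 × C: no H
  2 × O: 1 H each → 2
  2 × O: no H
  1 × C (aromatic): no H
  1 × Cl: no H
  1 × F: no H
  1 × N: 1 H
  1 × N: no H
  Total hydrogens = 22.
Molecular formula: C15H22ClFN2O4

C15H22ClFN2O4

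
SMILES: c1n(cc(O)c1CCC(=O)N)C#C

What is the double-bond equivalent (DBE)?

Molecular formula from the SMILES: C9H10N2O2.
DoU = (2C + 2 + N − H − X)/2 = (2·9 + 2 + 2 − 10 − 0)/2 = 12/2 = 6.
(Structurally: 1 ring(s) + 5 π bond(s) = 6.)

6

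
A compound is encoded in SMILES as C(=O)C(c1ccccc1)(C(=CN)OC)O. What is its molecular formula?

C11H13NO3

Heavy atoms from the SMILES: 11 C, 1 N, 3 O.
Implicit hydrogens by atom environment:
  5 × C (aromatic): 1 H each → 5
  2 × C: 1 H each → 2
  2 × C: no H
  2 × O: no H
  1 × C: 3 H
  1 × C (aromatic): no H
  1 × N: 2 H
  1 × O: 1 H
  Total hydrogens = 13.
Molecular formula: C11H13NO3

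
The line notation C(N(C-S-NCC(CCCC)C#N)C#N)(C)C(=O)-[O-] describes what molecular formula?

C12H19N4O2S-

Heavy atoms from the SMILES: 12 C, 4 N, 2 O, 1 S.
Implicit hydrogens by atom environment:
  5 × C: 2 H each → 10
  3 × C: no H
  3 × N: no H
  2 × C: 3 H each → 6
  2 × C: 1 H each → 2
  1 × N: 1 H
  1 × O: no H
  1 × O (charge -1): no H
  1 × S: no H
  Total hydrogens = 19.
Net charge -1.
Molecular formula: C12H19N4O2S-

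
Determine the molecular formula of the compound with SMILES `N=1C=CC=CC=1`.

C5H5N

Heavy atoms from the SMILES: 5 C, 1 N.
Implicit hydrogens by atom environment:
  5 × C (aromatic): 1 H each → 5
  1 × N (aromatic): no H
  Total hydrogens = 5.
Molecular formula: C5H5N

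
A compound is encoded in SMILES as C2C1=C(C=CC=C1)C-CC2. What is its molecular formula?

Heavy atoms from the SMILES: 10 C.
Implicit hydrogens by atom environment:
  4 × C: 2 H each → 8
  4 × C (aromatic): 1 H each → 4
  2 × C (aromatic): no H
  Total hydrogens = 12.
Molecular formula: C10H12

C10H12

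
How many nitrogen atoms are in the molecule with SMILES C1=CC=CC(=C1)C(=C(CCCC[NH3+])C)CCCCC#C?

The symbol for nitrogen appears 1 time in the SMILES.

1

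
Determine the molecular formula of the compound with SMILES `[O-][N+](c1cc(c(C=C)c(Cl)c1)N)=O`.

Heavy atoms from the SMILES: 8 C, 1 Cl, 2 N, 2 O.
Implicit hydrogens by atom environment:
  4 × C (aromatic): no H
  2 × C (aromatic): 1 H each → 2
  1 × C: 2 H
  1 × C: 1 H
  1 × Cl: no H
  1 × N: 2 H
  1 × N (charge +1): no H
  1 × O: no H
  1 × O (charge -1): no H
  Total hydrogens = 7.
Molecular formula: C8H7ClN2O2

C8H7ClN2O2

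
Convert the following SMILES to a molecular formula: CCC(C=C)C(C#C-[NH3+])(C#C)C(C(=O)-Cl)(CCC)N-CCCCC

Heavy atoms from the SMILES: 20 C, 1 Cl, 2 N, 1 O.
Implicit hydrogens by atom environment:
  8 × C: 2 H each → 16
  6 × C: no H
  3 × C: 3 H each → 9
  3 × C: 1 H each → 3
  1 × Cl: no H
  1 × N (charge +1): 3 H
  1 × N: 1 H
  1 × O: no H
  Total hydrogens = 32.
Net charge +1.
Molecular formula: C20H32ClN2O+

C20H32ClN2O+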